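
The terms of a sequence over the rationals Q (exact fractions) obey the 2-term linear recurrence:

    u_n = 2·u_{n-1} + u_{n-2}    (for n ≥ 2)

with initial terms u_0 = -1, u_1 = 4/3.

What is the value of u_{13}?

u_2 = 2·4/3 + 1·-1 = 5/3
u_3 = 2·5/3 + 1·4/3 = 14/3
u_4 = 2·14/3 + 1·5/3 = 11
u_5 = 2·11 + 1·14/3 = 80/3
u_6 = 2·80/3 + 1·11 = 193/3
u_7 = 2·193/3 + 1·80/3 = 466/3
u_8 = 2·466/3 + 1·193/3 = 375
u_9 = 2·375 + 1·466/3 = 2716/3
u_10 = 2·2716/3 + 1·375 = 6557/3
u_11 = 2·6557/3 + 1·2716/3 = 15830/3
u_12 = 2·15830/3 + 1·6557/3 = 12739
u_13 = 2·12739 + 1·15830/3 = 92264/3

92264/3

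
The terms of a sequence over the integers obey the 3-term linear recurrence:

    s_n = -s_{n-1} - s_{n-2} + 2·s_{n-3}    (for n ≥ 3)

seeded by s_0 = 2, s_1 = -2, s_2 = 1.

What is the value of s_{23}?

48803

s_3 = -1·1 + -1·-2 + 2·2 = 5
s_4 = -1·5 + -1·1 + 2·-2 = -10
s_5 = -1·-10 + -1·5 + 2·1 = 7
s_6 = -1·7 + -1·-10 + 2·5 = 13
s_7 = -1·13 + -1·7 + 2·-10 = -40
s_8 = -1·-40 + -1·13 + 2·7 = 41
s_9 = -1·41 + -1·-40 + 2·13 = 25
s_10 = -1·25 + -1·41 + 2·-40 = -146
s_11 = -1·-146 + -1·25 + 2·41 = 203
s_12 = -1·203 + -1·-146 + 2·25 = -7
s_13 = -1·-7 + -1·203 + 2·-146 = -488
s_14 = -1·-488 + -1·-7 + 2·203 = 901
s_15 = -1·901 + -1·-488 + 2·-7 = -427
s_16 = -1·-427 + -1·901 + 2·-488 = -1450
s_17 = -1·-1450 + -1·-427 + 2·901 = 3679
s_18 = -1·3679 + -1·-1450 + 2·-427 = -3083
s_19 = -1·-3083 + -1·3679 + 2·-1450 = -3496
s_20 = -1·-3496 + -1·-3083 + 2·3679 = 13937
s_21 = -1·13937 + -1·-3496 + 2·-3083 = -16607
s_22 = -1·-16607 + -1·13937 + 2·-3496 = -4322
s_23 = -1·-4322 + -1·-16607 + 2·13937 = 48803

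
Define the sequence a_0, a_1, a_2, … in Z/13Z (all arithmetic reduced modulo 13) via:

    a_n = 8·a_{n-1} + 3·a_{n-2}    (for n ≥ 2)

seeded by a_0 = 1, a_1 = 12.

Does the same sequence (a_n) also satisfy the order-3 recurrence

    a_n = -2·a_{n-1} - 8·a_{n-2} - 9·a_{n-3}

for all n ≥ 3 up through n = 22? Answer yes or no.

yes

Terms a_0..a_22: 1, 12, 8, 9, 5, 2, 5, 7, 6, 4, 11, 9, 1, 9, 10, 3, 2, 12, 11, 7, 11, 5, 8
n=3: candidate gives 9, actual a_3 = 9 ✓
n=4: candidate gives 5, actual a_4 = 5 ✓
n=5: candidate gives 2, actual a_5 = 2 ✓
n=6: candidate gives 5, actual a_6 = 5 ✓
n=7: candidate gives 7, actual a_7 = 7 ✓
n=8: candidate gives 6, actual a_8 = 6 ✓
n=9: candidate gives 4, actual a_9 = 4 ✓
n=10: candidate gives 11, actual a_10 = 11 ✓
n=11: candidate gives 9, actual a_11 = 9 ✓
n=12: candidate gives 1, actual a_12 = 1 ✓
n=13: candidate gives 9, actual a_13 = 9 ✓
n=14: candidate gives 10, actual a_14 = 10 ✓
n=15: candidate gives 3, actual a_15 = 3 ✓
n=16: candidate gives 2, actual a_16 = 2 ✓
n=17: candidate gives 12, actual a_17 = 12 ✓
n=18: candidate gives 11, actual a_18 = 11 ✓
n=19: candidate gives 7, actual a_19 = 7 ✓
n=20: candidate gives 11, actual a_20 = 11 ✓
n=21: candidate gives 5, actual a_21 = 5 ✓
n=22: candidate gives 8, actual a_22 = 8 ✓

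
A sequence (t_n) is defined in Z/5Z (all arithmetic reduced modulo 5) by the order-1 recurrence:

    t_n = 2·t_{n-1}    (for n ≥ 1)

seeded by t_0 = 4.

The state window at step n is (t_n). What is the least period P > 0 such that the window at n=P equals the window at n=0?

n=0: window = (4)
n=1: window = (3)
n=2: window = (1)
n=3: window = (2)
n=4: window = (4)
window at n=4 equals window at n=0 → period = 4

4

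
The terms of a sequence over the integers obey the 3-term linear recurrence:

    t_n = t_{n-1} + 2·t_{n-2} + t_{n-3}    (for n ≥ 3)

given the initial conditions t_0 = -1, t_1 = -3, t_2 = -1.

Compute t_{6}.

-64

t_3 = 1·-1 + 2·-3 + 1·-1 = -8
t_4 = 1·-8 + 2·-1 + 1·-3 = -13
t_5 = 1·-13 + 2·-8 + 1·-1 = -30
t_6 = 1·-30 + 2·-13 + 1·-8 = -64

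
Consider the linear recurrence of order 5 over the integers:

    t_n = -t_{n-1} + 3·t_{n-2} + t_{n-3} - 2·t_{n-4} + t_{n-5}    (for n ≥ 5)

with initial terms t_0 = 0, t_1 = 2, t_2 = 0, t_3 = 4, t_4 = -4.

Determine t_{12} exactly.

t_5 = -1·-4 + 3·4 + 1·0 + -2·2 + 1·0 = 12
t_6 = -1·12 + 3·-4 + 1·4 + -2·0 + 1·2 = -18
t_7 = -1·-18 + 3·12 + 1·-4 + -2·4 + 1·0 = 42
t_8 = -1·42 + 3·-18 + 1·12 + -2·-4 + 1·4 = -72
t_9 = -1·-72 + 3·42 + 1·-18 + -2·12 + 1·-4 = 152
t_10 = -1·152 + 3·-72 + 1·42 + -2·-18 + 1·12 = -278
t_11 = -1·-278 + 3·152 + 1·-72 + -2·42 + 1·-18 = 560
t_12 = -1·560 + 3·-278 + 1·152 + -2·-72 + 1·42 = -1056

-1056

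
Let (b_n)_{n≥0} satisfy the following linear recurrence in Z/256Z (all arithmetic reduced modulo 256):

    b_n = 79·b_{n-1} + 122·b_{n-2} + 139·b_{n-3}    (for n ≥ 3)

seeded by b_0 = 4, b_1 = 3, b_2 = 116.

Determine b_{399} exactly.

b_3 = 79·116 + 122·3 + 139·4 = 102
b_4 = 79·102 + 122·116 + 139·3 = 99
b_5 = 79·99 + 122·102 + 139·116 = 37
b_6 = 79·37 + 122·99 + 139·102 = 251
b_7 = 79·251 + 122·37 + 139·99 = 216
b_8 = 79·216 + 122·251 + 139·37 = 93
Continuing the recurrence:
  b_9 = 236;  b_10 = 110;  b_11 = 233;  b_12 = 119;  b_13 = 125;  b_14 = 204
  b_15 = 35;  b_16 = 228;  b_17 = 206;  b_18 = 59;  b_19 = 45;  b_20 = 219
  b_21 = 16;  b_22 = 189;  b_23 = 220;  b_24 = 166;  b_25 = 177;  b_26 = 47
  b_27 = 253;  b_28 = 148;  b_29 = 195;  b_30 = 20;  b_31 = 118;  b_32 = 211
  b_33 = 53;  b_34 = 251;  b_35 = 72;  b_36 = 157;  b_37 = 12;  b_38 = 158
  b_39 = 185;  b_40 = 231;  b_41 = 61;  b_42 = 92;  b_43 = 227;  b_44 = 4
  b_45 = 94;  b_46 = 43;  b_47 = 61;  b_48 = 91;  b_49 = 128;  b_50 = 253
  b_51 = 124;  b_52 = 86;  b_53 = 1;  b_54 = 159;  b_55 = 61;  b_56 = 36
  b_57 = 131;  b_58 = 180;  b_59 = 134;  b_60 = 67;  b_61 = 69;  b_62 = 251
  b_63 = 184;  b_64 = 221;  b_65 = 44;  b_66 = 206;  b_67 = 137;  b_68 = 87
  b_69 = 253;  b_70 = 236;  b_71 = 163;  b_72 = 36;  b_73 = 238;  b_74 = 27
  b_75 = 77;  b_76 = 219;  b_77 = 240;  b_78 = 61;  b_79 = 28;  b_80 = 6
  b_81 = 81;  b_82 = 15;  b_83 = 125;  b_84 = 180;  b_85 = 67;  b_86 = 84
  b_87 = 150;  b_88 = 179;  b_89 = 85;  b_90 = 251;  b_91 = 40;  b_92 = 29
  b_93 = 76;  b_94 = 254;  b_95 = 89;  b_96 = 199;  b_97 = 189;  b_98 = 124
  b_99 = 99;  b_100 = 68;  b_101 = 126;  b_102 = 11;  b_103 = 93;  b_104 = 91
  b_105 = 96;  b_106 = 125;  b_107 = 188;  b_108 = 182;  b_109 = 161;  b_110 = 127
  b_111 = 189;  b_112 = 68;  b_113 = 3;  b_114 = 244;  b_115 = 166;  b_116 = 35
  b_117 = 101;  b_118 = 251;  b_119 = 152;  b_120 = 93;  b_121 = 108;  b_122 = 46
  b_123 = 41;  b_124 = 55;  b_125 = 125;  b_126 = 12;  b_127 = 35;  b_128 = 100
  b_129 = 14;  b_130 = 251;  b_131 = 109;  b_132 = 219;  b_133 = 208;  b_134 = 189
  b_135 = 92;  b_136 = 102;  b_137 = 241;  b_138 = 239;  b_139 = 253;  b_140 = 212
  b_141 = 195;  b_142 = 148;  b_143 = 182;  b_144 = 147;  b_145 = 117;  b_146 = 251
  b_147 = 8;  b_148 = 157;  b_149 = 140;  b_150 = 94;  b_151 = 249;  b_152 = 167
  b_153 = 61;  b_154 = 156;  b_155 = 227;  b_156 = 132;  b_157 = 158;  b_158 = 235
  b_159 = 125;  b_160 = 91;  b_161 = 64;  b_162 = 253;  b_163 = 252;  b_164 = 22
  b_165 = 65;  b_166 = 95;  b_167 = 61;  b_168 = 100;  b_169 = 131;  b_170 = 52
  b_171 = 198;  b_172 = 3;  b_173 = 133;  b_174 = 251;  b_175 = 120;  b_176 = 221
  b_177 = 172;  b_178 = 142;  b_179 = 201;  b_180 = 23;  b_181 = 253;  b_182 = 44
  b_183 = 163;  b_184 = 164;  b_185 = 46;  b_186 = 219;  b_187 = 141;  b_188 = 219
  b_189 = 176;  b_190 = 61;  b_191 = 156;  b_192 = 198;  b_193 = 145;  b_194 = 207
  b_195 = 125;  b_196 = 244;  b_197 = 67;  b_198 = 212;  b_199 = 214;  b_200 = 115
  b_201 = 149;  b_202 = 251;  b_203 = 232;  b_204 = 29;  b_205 = 204;  b_206 = 190
  b_207 = 153;  b_208 = 135;  b_209 = 189;  b_210 = 188;  b_211 = 99;  b_212 = 196
  b_213 = 190;  b_214 = 203;  b_215 = 157;  b_216 = 91;  b_217 = 32;  b_218 = 125
  b_219 = 60;  b_220 = 118;  b_221 = 225;  b_222 = 63;  b_223 = 189;  b_224 = 132
  b_225 = 3;  b_226 = 116;  b_227 = 230;  b_228 = 227;  b_229 = 165;  b_230 = 251
  b_231 = 88;  b_232 = 93;  b_233 = 236;  b_234 = 238;  b_235 = 105;  b_236 = 247
  b_237 = 125;  b_238 = 76;  b_239 = 35;  b_240 = 228;  b_241 = 78;  b_242 = 187
  b_243 = 173;  b_244 = 219;  b_245 = 144;  b_246 = 189;  b_247 = 220;  b_248 = 38
  b_249 = 49;  b_250 = 175;  b_251 = 253;  b_252 = 20;  b_253 = 195;  b_254 = 20
  b_255 = 246;  b_256 = 83;  b_257 = 181;  b_258 = 251;  b_259 = 200;  b_260 = 157
  b_261 = 12;  b_262 = 30;  b_263 = 57;  b_264 = 103;  b_265 = 61;  b_266 = 220
  b_267 = 227;  b_268 = 4;  b_269 = 222;  b_270 = 171;  b_271 = 189;  b_272 = 91
  b_273 = 0;  b_274 = 253;  b_275 = 124;  b_276 = 214;  b_277 = 129;  b_278 = 31
  b_279 = 61;  b_280 = 164;  b_281 = 131;  b_282 = 180;  b_283 = 6;  b_284 = 195
  b_285 = 197;  b_286 = 251;  b_287 = 56;  b_288 = 221;  b_289 = 44;  b_290 = 78
  b_291 = 9;  b_292 = 215;  b_293 = 253;  b_294 = 108;  b_295 = 163;  b_296 = 36
  b_297 = 110;  b_298 = 155;  b_299 = 205;  b_300 = 219;  b_301 = 112;  b_302 = 61
  b_303 = 28;  b_304 = 134;  b_305 = 209;  b_306 = 143;  b_307 = 125;  b_308 = 52
  b_309 = 67;  b_310 = 84;  b_311 = 22;  b_312 = 51;  b_313 = 213;  b_314 = 251
  b_315 = 168;  b_316 = 29;  b_317 = 76;  b_318 = 126;  b_319 = 217;  b_320 = 71
  b_321 = 189;  b_322 = 252;  b_323 = 99;  b_324 = 68;  b_325 = 254;  b_326 = 139
  b_327 = 221;  b_328 = 91;  b_329 = 224;  b_330 = 125;  b_331 = 188;  b_332 = 54
  b_333 = 33;  b_334 = 255;  b_335 = 189;  b_336 = 196;  b_337 = 3;  b_338 = 244
  b_339 = 38;  b_340 = 163;  b_341 = 229;  b_342 = 251;  b_343 = 24;  b_344 = 93
  b_345 = 108;  b_346 = 174;  b_347 = 169;  b_348 = 183;  b_349 = 125;  b_350 = 140
  b_351 = 35;  b_352 = 100;  b_353 = 142;  b_354 = 123;  b_355 = 237;  b_356 = 219
  b_357 = 80;  b_358 = 189;  b_359 = 92;  b_360 = 230;  b_361 = 113;  b_362 = 111
  b_363 = 253;  b_364 = 84;  b_365 = 195;  b_366 = 148;  b_367 = 54;  b_368 = 19
  b_369 = 245;  b_370 = 251;  b_371 = 136;  b_372 = 157;  b_373 = 140;  b_374 = 222
  b_375 = 121;  b_376 = 39;  b_377 = 61;  b_378 = 28;  b_379 = 227;  b_380 = 132
  b_381 = 30;  b_382 = 107;  b_383 = 253;  b_384 = 91;  b_385 = 192;  b_386 = 253
  b_387 = 252;  b_388 = 150;  b_389 = 193;  b_390 = 223;  b_391 = 61;  b_392 = 228
  b_393 = 131;  b_394 = 52;  b_395 = 70;  b_396 = 131;  b_397 = 5
b_398 = 79·5 + 122·131 + 139·70 = 251
b_399 = 79·251 + 122·5 + 139·131 = 248

248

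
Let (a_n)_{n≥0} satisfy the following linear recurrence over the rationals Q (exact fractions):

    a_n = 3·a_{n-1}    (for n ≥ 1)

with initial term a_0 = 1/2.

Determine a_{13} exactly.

a_1 = 3·1/2 = 3/2
a_2 = 3·3/2 = 9/2
a_3 = 3·9/2 = 27/2
a_4 = 3·27/2 = 81/2
a_5 = 3·81/2 = 243/2
a_6 = 3·243/2 = 729/2
a_7 = 3·729/2 = 2187/2
a_8 = 3·2187/2 = 6561/2
a_9 = 3·6561/2 = 19683/2
a_10 = 3·19683/2 = 59049/2
a_11 = 3·59049/2 = 177147/2
a_12 = 3·177147/2 = 531441/2
a_13 = 3·531441/2 = 1594323/2

1594323/2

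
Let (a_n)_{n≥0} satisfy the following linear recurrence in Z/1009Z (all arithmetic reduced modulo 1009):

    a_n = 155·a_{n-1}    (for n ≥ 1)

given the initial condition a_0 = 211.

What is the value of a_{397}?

a_1 = 155·211 = 417
a_2 = 155·417 = 59
a_3 = 155·59 = 64
a_4 = 155·64 = 839
a_5 = 155·839 = 893
a_6 = 155·893 = 182
Continuing the recurrence:
  a_7 = 967;  a_8 = 553;  a_9 = 959;  a_10 = 322;  a_11 = 469;  a_12 = 47
  a_13 = 222;  a_14 = 104;  a_15 = 985;  a_16 = 316;  a_17 = 548;  a_18 = 184
  a_19 = 268;  a_20 = 171;  a_21 = 271;  a_22 = 636;  a_23 = 707;  a_24 = 613
  a_25 = 169;  a_26 = 970;  a_27 = 9;  a_28 = 386;  a_29 = 299;  a_30 = 940
  a_31 = 404;  a_32 = 62;  a_33 = 529;  a_34 = 266;  a_35 = 870;  a_36 = 653
  a_37 = 315;  a_38 = 393;  a_39 = 375;  a_40 = 612;  a_41 = 14;  a_42 = 152
  a_43 = 353;  a_44 = 229;  a_45 = 180;  a_46 = 657;  a_47 = 935;  a_48 = 638
  a_49 = 8;  a_50 = 231;  a_51 = 490;  a_52 = 275;  a_53 = 247;  a_54 = 952
  a_55 = 246;  a_56 = 797;  a_57 = 437;  a_58 = 132;  a_59 = 280;  a_60 = 13
  a_61 = 1006;  a_62 = 544;  a_63 = 573;  a_64 = 23;  a_65 = 538;  a_66 = 652
  a_67 = 160;  a_68 = 584;  a_69 = 719;  a_70 = 455;  a_71 = 904;  a_72 = 878
  a_73 = 884;  a_74 = 805;  a_75 = 668;  a_76 = 622;  a_77 = 555;  a_78 = 260
  a_79 = 949;  a_80 = 790;  a_81 = 361;  a_82 = 460;  a_83 = 670;  a_84 = 932
  a_85 = 173;  a_86 = 581;  a_87 = 254;  a_88 = 19;  a_89 = 927;  a_90 = 407
  a_91 = 527;  a_92 = 965;  a_93 = 243;  a_94 = 332;  a_95 = 1;  a_96 = 155
  a_97 = 818;  a_98 = 665;  a_99 = 157;  a_100 = 119;  a_101 = 283;  a_102 = 478
  a_103 = 433;  a_104 = 521;  a_105 = 35;  a_106 = 380;  a_107 = 378;  a_108 = 68
  a_109 = 450;  a_110 = 129;  a_111 = 824;  a_112 = 586;  a_113 = 20;  a_114 = 73
  a_115 = 216;  a_116 = 183;  a_117 = 113;  a_118 = 362;  a_119 = 615;  a_120 = 479
  a_121 = 588;  a_122 = 330;  a_123 = 700;  a_124 = 537;  a_125 = 497;  a_126 = 351
  a_127 = 928;  a_128 = 562;  a_129 = 336;  a_130 = 621;  a_131 = 400;  a_132 = 451
  a_133 = 284;  a_134 = 633;  a_135 = 242;  a_136 = 177;  a_137 = 192;  a_138 = 499
  a_139 = 661;  a_140 = 546;  a_141 = 883;  a_142 = 650;  a_143 = 859;  a_144 = 966
  a_145 = 398;  a_146 = 141;  a_147 = 666;  a_148 = 312;  a_149 = 937;  a_150 = 948
  a_151 = 635;  a_152 = 552;  a_153 = 804;  a_154 = 513;  a_155 = 813;  a_156 = 899
  a_157 = 103;  a_158 = 830;  a_159 = 507;  a_160 = 892;  a_161 = 27;  a_162 = 149
  a_163 = 897;  a_164 = 802;  a_165 = 203;  a_166 = 186;  a_167 = 578;  a_168 = 798
  a_169 = 592;  a_170 = 950;  a_171 = 945;  a_172 = 170;  a_173 = 116;  a_174 = 827
  a_175 = 42;  a_176 = 456;  a_177 = 50;  a_178 = 687;  a_179 = 540;  a_180 = 962
  a_181 = 787;  a_182 = 905;  a_183 = 24;  a_184 = 693;  a_185 = 461;  a_186 = 825
  a_187 = 741;  a_188 = 838;  a_189 = 738;  a_190 = 373;  a_191 = 302;  a_192 = 396
  a_193 = 840;  a_194 = 39;  a_195 = 1000;  a_196 = 623;  a_197 = 710;  a_198 = 69
  a_199 = 605;  a_200 = 947;  a_201 = 480;  a_202 = 743;  a_203 = 139;  a_204 = 356
  a_205 = 694;  a_206 = 616;  a_207 = 634;  a_208 = 397;  a_209 = 995;  a_210 = 857
  a_211 = 656;  a_212 = 780;  a_213 = 829;  a_214 = 352;  a_215 = 74;  a_216 = 371
  a_217 = 1001;  a_218 = 778;  a_219 = 519;  a_220 = 734;  a_221 = 762;  a_222 = 57
  a_223 = 763;  a_224 = 212;  a_225 = 572;  a_226 = 877;  a_227 = 729;  a_228 = 996
  a_229 = 3;  a_230 = 465;  a_231 = 436;  a_232 = 986;  a_233 = 471;  a_234 = 357
  a_235 = 849;  a_236 = 425;  a_237 = 290;  a_238 = 554;  a_239 = 105;  a_240 = 131
  a_241 = 125;  a_242 = 204;  a_243 = 341;  a_244 = 387;  a_245 = 454;  a_246 = 749
  a_247 = 60;  a_248 = 219;  a_249 = 648;  a_250 = 549;  a_251 = 339;  a_252 = 77
  a_253 = 836;  a_254 = 428;  a_255 = 755;  a_256 = 990;  a_257 = 82;  a_258 = 602
  a_259 = 482;  a_260 = 44;  a_261 = 766;  a_262 = 677;  a_263 = 1008;  a_264 = 854
  a_265 = 191;  a_266 = 344;  a_267 = 852;  a_268 = 890;  a_269 = 726;  a_270 = 531
  a_271 = 576;  a_272 = 488;  a_273 = 974;  a_274 = 629;  a_275 = 631;  a_276 = 941
  a_277 = 559;  a_278 = 880;  a_279 = 185;  a_280 = 423;  a_281 = 989;  a_282 = 936
  a_283 = 793;  a_284 = 826;  a_285 = 896;  a_286 = 647;  a_287 = 394;  a_288 = 530
  a_289 = 421;  a_290 = 679;  a_291 = 309;  a_292 = 472;  a_293 = 512;  a_294 = 658
  a_295 = 81;  a_296 = 447;  a_297 = 673;  a_298 = 388;  a_299 = 609;  a_300 = 558
  a_301 = 725;  a_302 = 376;  a_303 = 767;  a_304 = 832;  a_305 = 817;  a_306 = 510
  a_307 = 348;  a_308 = 463;  a_309 = 126;  a_310 = 359;  a_311 = 150;  a_312 = 43
  a_313 = 611;  a_314 = 868;  a_315 = 343;  a_316 = 697;  a_317 = 72;  a_318 = 61
  a_319 = 374;  a_320 = 457;  a_321 = 205;  a_322 = 496;  a_323 = 196;  a_324 = 110
  a_325 = 906;  a_326 = 179;  a_327 = 502;  a_328 = 117;  a_329 = 982;  a_330 = 860
  a_331 = 112;  a_332 = 207;  a_333 = 806;  a_334 = 823;  a_335 = 431;  a_336 = 211
  a_337 = 417;  a_338 = 59;  a_339 = 64;  a_340 = 839;  a_341 = 893;  a_342 = 182
  a_343 = 967;  a_344 = 553;  a_345 = 959;  a_346 = 322;  a_347 = 469;  a_348 = 47
  a_349 = 222;  a_350 = 104;  a_351 = 985;  a_352 = 316;  a_353 = 548;  a_354 = 184
  a_355 = 268;  a_356 = 171;  a_357 = 271;  a_358 = 636;  a_359 = 707;  a_360 = 613
  a_361 = 169;  a_362 = 970;  a_363 = 9;  a_364 = 386;  a_365 = 299;  a_366 = 940
  a_367 = 404;  a_368 = 62;  a_369 = 529;  a_370 = 266;  a_371 = 870;  a_372 = 653
  a_373 = 315;  a_374 = 393;  a_375 = 375;  a_376 = 612;  a_377 = 14;  a_378 = 152
  a_379 = 353;  a_380 = 229;  a_381 = 180;  a_382 = 657;  a_383 = 935;  a_384 = 638
  a_385 = 8;  a_386 = 231;  a_387 = 490;  a_388 = 275;  a_389 = 247;  a_390 = 952
  a_391 = 246;  a_392 = 797;  a_393 = 437;  a_394 = 132;  a_395 = 280
a_396 = 155·280 = 13
a_397 = 155·13 = 1006

1006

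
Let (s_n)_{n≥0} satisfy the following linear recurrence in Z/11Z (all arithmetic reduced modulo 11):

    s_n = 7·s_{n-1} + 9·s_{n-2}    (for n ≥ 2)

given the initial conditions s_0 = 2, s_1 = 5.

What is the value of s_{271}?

s_2 = 7·5 + 9·2 = 9
s_3 = 7·9 + 9·5 = 9
s_4 = 7·9 + 9·9 = 1
s_5 = 7·1 + 9·9 = 0
s_6 = 7·0 + 9·1 = 9
s_7 = 7·9 + 9·0 = 8
s_8 = 7·8 + 9·9 = 5
s_9 = 7·5 + 9·8 = 8
s_10 = 7·8 + 9·5 = 2
s_11 = 7·2 + 9·8 = 9
s_12 = 7·9 + 9·2 = 4
s_13 = 7·4 + 9·9 = 10
s_14 = 7·10 + 9·4 = 7
s_15 = 7·7 + 9·10 = 7
s_16 = 7·7 + 9·7 = 2
s_17 = 7·2 + 9·7 = 0
s_18 = 7·0 + 9·2 = 7
s_19 = 7·7 + 9·0 = 5
s_20 = 7·5 + 9·7 = 10
s_21 = 7·10 + 9·5 = 5
s_22 = 7·5 + 9·10 = 4
s_23 = 7·4 + 9·5 = 7
s_24 = 7·7 + 9·4 = 8
s_25 = 7·8 + 9·7 = 9
s_26 = 7·9 + 9·8 = 3
s_27 = 7·3 + 9·9 = 3
s_28 = 7·3 + 9·3 = 4
s_29 = 7·4 + 9·3 = 0
s_30 = 7·0 + 9·4 = 3
s_31 = 7·3 + 9·0 = 10
s_32 = 7·10 + 9·3 = 9
s_33 = 7·9 + 9·10 = 10
s_34 = 7·10 + 9·9 = 8
s_35 = 7·8 + 9·10 = 3
s_36 = 7·3 + 9·8 = 5
s_37 = 7·5 + 9·3 = 7
s_38 = 7·7 + 9·5 = 6
s_39 = 7·6 + 9·7 = 6
s_40 = 7·6 + 9·6 = 8
s_41 = 7·8 + 9·6 = 0
s_42 = 7·0 + 9·8 = 6
s_43 = 7·6 + 9·0 = 9
s_44 = 7·9 + 9·6 = 7
s_45 = 7·7 + 9·9 = 9
s_46 = 7·9 + 9·7 = 5
s_47 = 7·5 + 9·9 = 6
s_48 = 7·6 + 9·5 = 10
s_49 = 7·10 + 9·6 = 3
s_50 = 7·3 + 9·10 = 1
s_51 = 7·1 + 9·3 = 1
s_52 = 7·1 + 9·1 = 5
s_53 = 7·5 + 9·1 = 0
s_54 = 7·0 + 9·5 = 1
s_55 = 7·1 + 9·0 = 7
s_56 = 7·7 + 9·1 = 3
s_57 = 7·3 + 9·7 = 7
s_58 = 7·7 + 9·3 = 10
s_59 = 7·10 + 9·7 = 1
s_60 = 7·1 + 9·10 = 9
s_61 = 7·9 + 9·1 = 6
s_62 = 7·6 + 9·9 = 2
s_63 = 7·2 + 9·6 = 2
s_64 = 7·2 + 9·2 = 10
s_65 = 7·10 + 9·2 = 0
s_66 = 7·0 + 9·10 = 2
s_67 = 7·2 + 9·0 = 3
s_68 = 7·3 + 9·2 = 6
s_69 = 7·6 + 9·3 = 3
s_70 = 7·3 + 9·6 = 9
s_71 = 7·9 + 9·3 = 2
s_72 = 7·2 + 9·9 = 7
s_73 = 7·7 + 9·2 = 1
s_74 = 7·1 + 9·7 = 4
s_75 = 7·4 + 9·1 = 4
s_76 = 7·4 + 9·4 = 9
s_77 = 7·9 + 9·4 = 0
s_78 = 7·0 + 9·9 = 4
s_79 = 7·4 + 9·0 = 6
s_80 = 7·6 + 9·4 = 1
s_81 = 7·1 + 9·6 = 6
s_82 = 7·6 + 9·1 = 7
s_83 = 7·7 + 9·6 = 4
s_84 = 7·4 + 9·7 = 3
s_85 = 7·3 + 9·4 = 2
s_86 = 7·2 + 9·3 = 8
s_87 = 7·8 + 9·2 = 8
s_88 = 7·8 + 9·8 = 7
s_89 = 7·7 + 9·8 = 0
s_90 = 7·0 + 9·7 = 8
s_91 = 7·8 + 9·0 = 1
s_92 = 7·1 + 9·8 = 2
s_93 = 7·2 + 9·1 = 1
s_94 = 7·1 + 9·2 = 3
s_95 = 7·3 + 9·1 = 8
s_96 = 7·8 + 9·3 = 6
s_97 = 7·6 + 9·8 = 4
s_98 = 7·4 + 9·6 = 5
s_99 = 7·5 + 9·4 = 5
s_100 = 7·5 + 9·5 = 3
s_101 = 7·3 + 9·5 = 0
s_102 = 7·0 + 9·3 = 5
s_103 = 7·5 + 9·0 = 2
s_104 = 7·2 + 9·5 = 4
s_105 = 7·4 + 9·2 = 2
s_106 = 7·2 + 9·4 = 6
s_107 = 7·6 + 9·2 = 5
s_108 = 7·5 + 9·6 = 1
s_109 = 7·1 + 9·5 = 8
s_110 = 7·8 + 9·1 = 10
s_111 = 7·10 + 9·8 = 10
s_112 = 7·10 + 9·10 = 6
s_113 = 7·6 + 9·10 = 0
s_114 = 7·0 + 9·6 = 10
s_115 = 7·10 + 9·0 = 4
s_116 = 7·4 + 9·10 = 8
s_117 = 7·8 + 9·4 = 4
s_118 = 7·4 + 9·8 = 1
s_119 = 7·1 + 9·4 = 10
s_120 = 7·10 + 9·1 = 2
s_121 = 7·2 + 9·10 = 5
(s_120, s_121) = (2, 5) = (s_0, s_1), so the sequence has period 120.
271 ≡ 31 (mod 120), hence s_271 = s_31 = 10.

10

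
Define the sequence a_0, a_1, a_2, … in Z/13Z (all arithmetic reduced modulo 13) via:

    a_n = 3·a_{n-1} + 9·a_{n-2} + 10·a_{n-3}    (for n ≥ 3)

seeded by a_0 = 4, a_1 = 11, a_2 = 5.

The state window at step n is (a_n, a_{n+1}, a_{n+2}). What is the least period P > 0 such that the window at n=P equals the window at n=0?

n=0: window = (4, 11, 5)
n=1: window = (11, 5, 11)
n=2: window = (5, 11, 6)
n=3: window = (11, 6, 11)
n=4: window = (6, 11, 2)
n=5: window = (11, 2, 9)
n=6: window = (2, 9, 12)
n=7: window = (9, 12, 7)
n=8: window = (12, 7, 11)
n=9: window = (7, 11, 8)
n=10: window = (11, 8, 11)
n=11: window = (8, 11, 7)
n=12: window = (11, 7, 5)
n=13: window = (7, 5, 6)
n=14: window = (5, 6, 3)
n=15: window = (6, 3, 9)
n=16: window = (3, 9, 10)
n=17: window = (9, 10, 11)
n=18: window = (10, 11, 5)
n=19: window = (11, 5, 6)
n=20: window = (5, 6, 4)
n=21: window = (6, 4, 12)
n=22: window = (4, 12, 2)
n=23: window = (12, 2, 11)
n=24: window = (2, 11, 2)
n=25: window = (11, 2, 8)
n=26: window = (2, 8, 9)
n=27: window = (8, 9, 2)
n=28: window = (9, 2, 11)
n=29: window = (2, 11, 11)
n=30: window = (11, 11, 9)
n=31: window = (11, 9, 2)
n=32: window = (9, 2, 2)
n=33: window = (2, 2, 10)
n=34: window = (2, 10, 3)
n=35: window = (10, 3, 2)
n=36: window = (3, 2, 3)
n=37: window = (2, 3, 5)
n=38: window = (3, 5, 10)
n=39: window = (5, 10, 1)
n=40: window = (10, 1, 0)
…
n=1096: window = (8, 4, 4)
n=1097: window = (4, 4, 11)
n=1098: window = (4, 11, 5)
window at n=1098 equals window at n=0 → period = 1098

1098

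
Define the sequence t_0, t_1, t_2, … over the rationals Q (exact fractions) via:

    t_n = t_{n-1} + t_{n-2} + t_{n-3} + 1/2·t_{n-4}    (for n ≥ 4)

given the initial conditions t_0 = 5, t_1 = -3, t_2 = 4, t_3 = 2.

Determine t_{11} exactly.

1831/4

t_4 = 1·2 + 1·4 + 1·-3 + 1/2·5 = 11/2
t_5 = 1·11/2 + 1·2 + 1·4 + 1/2·-3 = 10
t_6 = 1·10 + 1·11/2 + 1·2 + 1/2·4 = 39/2
t_7 = 1·39/2 + 1·10 + 1·11/2 + 1/2·2 = 36
t_8 = 1·36 + 1·39/2 + 1·10 + 1/2·11/2 = 273/4
t_9 = 1·273/4 + 1·36 + 1·39/2 + 1/2·10 = 515/4
t_10 = 1·515/4 + 1·273/4 + 1·36 + 1/2·39/2 = 971/4
t_11 = 1·971/4 + 1·515/4 + 1·273/4 + 1/2·36 = 1831/4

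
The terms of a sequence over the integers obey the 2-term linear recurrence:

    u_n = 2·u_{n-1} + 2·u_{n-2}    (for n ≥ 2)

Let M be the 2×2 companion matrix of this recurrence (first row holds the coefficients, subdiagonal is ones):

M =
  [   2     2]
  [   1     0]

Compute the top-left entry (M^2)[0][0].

(M^2)[0][0] is the top entry after applying M 2 times to the unit state (1, 0). Equivalently it is h_{3} for the auxiliary sequence (h_n) obeying the same recurrence with h_1 = 1 and h_i = 0 for 0 ≤ i < 1:
h_2 = 2·1 + 2·0 = 2
h_3 = 2·2 + 2·1 = 6

6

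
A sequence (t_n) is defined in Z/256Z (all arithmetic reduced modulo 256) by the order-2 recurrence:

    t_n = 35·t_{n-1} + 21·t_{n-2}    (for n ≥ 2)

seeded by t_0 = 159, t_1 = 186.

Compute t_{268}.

t_2 = 35·186 + 21·159 = 121
t_3 = 35·121 + 21·186 = 205
t_4 = 35·205 + 21·121 = 244
t_5 = 35·244 + 21·205 = 45
t_6 = 35·45 + 21·244 = 43
t_7 = 35·43 + 21·45 = 146
Continuing the recurrence:
  t_8 = 125;  t_9 = 17;  t_10 = 148;  t_11 = 161;  t_12 = 39;  t_13 = 138
  t_14 = 17;  t_15 = 165;  t_16 = 244;  t_17 = 229;  t_18 = 83;  t_19 = 34
  t_20 = 117;  t_21 = 201;  t_22 = 20;  t_23 = 57;  t_24 = 111;  t_25 = 218
  t_26 = 233;  t_27 = 189;  t_28 = 244;  t_29 = 221;  t_30 = 59;  t_31 = 50
  t_32 = 173;  t_33 = 193;  t_34 = 148;  t_35 = 17;  t_36 = 119;  t_37 = 170
  t_38 = 1;  t_39 = 21;  t_40 = 244;  t_41 = 21;  t_42 = 227;  t_43 = 194
  t_44 = 37;  t_45 = 249;  t_46 = 20;  t_47 = 41;  t_48 = 63;  t_49 = 250
  t_50 = 89;  t_51 = 173;  t_52 = 244;  t_53 = 141;  t_54 = 75;  t_55 = 210
  t_56 = 221;  t_57 = 113;  t_58 = 148;  t_59 = 129;  t_60 = 199;  t_61 = 202
  t_62 = 241;  t_63 = 133;  t_64 = 244;  t_65 = 69;  t_66 = 115;  t_67 = 98
  t_68 = 213;  t_69 = 41;  t_70 = 20;  t_71 = 25;  t_72 = 15;  t_73 = 26
  t_74 = 201;  t_75 = 157;  t_76 = 244;  t_77 = 61;  t_78 = 91;  t_79 = 114
  t_80 = 13;  t_81 = 33;  t_82 = 148;  t_83 = 241;  t_84 = 23;  t_85 = 234
  t_86 = 225;  t_87 = 245;  t_88 = 244;  t_89 = 117;  t_90 = 3;  t_91 = 2
  t_92 = 133;  t_93 = 89;  t_94 = 20;  t_95 = 9;  t_96 = 223;  t_97 = 58
  t_98 = 57;  t_99 = 141;  t_100 = 244;  t_101 = 237;  t_102 = 107;  t_103 = 18
  t_104 = 61;  t_105 = 209;  t_106 = 148;  t_107 = 97;  t_108 = 103;  t_109 = 10
  t_110 = 209;  t_111 = 101;  t_112 = 244;  t_113 = 165;  t_114 = 147;  t_115 = 162
  t_116 = 53;  t_117 = 137;  t_118 = 20;  t_119 = 249;  t_120 = 175;  t_121 = 90
  t_122 = 169;  t_123 = 125;  t_124 = 244;  t_125 = 157;  t_126 = 123;  t_127 = 178
  t_128 = 109;  t_129 = 129;  t_130 = 148;  t_131 = 209;  t_132 = 183;  t_133 = 42
  t_134 = 193;  t_135 = 213;  t_136 = 244;  t_137 = 213;  t_138 = 35;  t_139 = 66
  t_140 = 229;  t_141 = 185;  t_142 = 20;  t_143 = 233;  t_144 = 127;  t_145 = 122
  t_146 = 25;  t_147 = 109;  t_148 = 244;  t_149 = 77;  t_150 = 139;  t_151 = 82
  t_152 = 157;  t_153 = 49;  t_154 = 148;  t_155 = 65;  t_156 = 7;  t_157 = 74
  t_158 = 177;  t_159 = 69;  t_160 = 244;  t_161 = 5;  t_162 = 179;  t_163 = 226
  t_164 = 149;  t_165 = 233;  t_166 = 20;  t_167 = 217;  t_168 = 79;  t_169 = 154
  t_170 = 137;  t_171 = 93;  t_172 = 244;  t_173 = 253;  t_174 = 155;  t_175 = 242
  t_176 = 205;  t_177 = 225;  t_178 = 148;  t_179 = 177;  t_180 = 87;  t_181 = 106
  t_182 = 161;  t_183 = 181;  t_184 = 244;  t_185 = 53;  t_186 = 67;  t_187 = 130
  t_188 = 69;  t_189 = 25;  t_190 = 20;  t_191 = 201;  t_192 = 31;  t_193 = 186
  t_194 = 249;  t_195 = 77;  t_196 = 244;  t_197 = 173;  t_198 = 171;  t_199 = 146
  t_200 = 253;  t_201 = 145;  t_202 = 148;  t_203 = 33;  t_204 = 167;  t_205 = 138
  t_206 = 145;  t_207 = 37;  t_208 = 244;  t_209 = 101;  t_210 = 211;  t_211 = 34
  t_212 = 245;  t_213 = 73;  t_214 = 20;  t_215 = 185;  t_216 = 239;  t_217 = 218
  t_218 = 105;  t_219 = 61;  t_220 = 244;  t_221 = 93;  t_222 = 187;  t_223 = 50
  t_224 = 45;  t_225 = 65;  t_226 = 148;  t_227 = 145;  t_228 = 247;  t_229 = 170
  t_230 = 129;  t_231 = 149;  t_232 = 244;  t_233 = 149;  t_234 = 99;  t_235 = 194
  t_236 = 165;  t_237 = 121;  t_238 = 20;  t_239 = 169;  t_240 = 191;  t_241 = 250
  t_242 = 217;  t_243 = 45;  t_244 = 244;  t_245 = 13;  t_246 = 203;  t_247 = 210
  t_248 = 93;  t_249 = 241;  t_250 = 148;  t_251 = 1;  t_252 = 71;  t_253 = 202
  t_254 = 113;  t_255 = 5;  t_256 = 244;  t_257 = 197;  t_258 = 243;  t_259 = 98
  t_260 = 85;  t_261 = 169;  t_262 = 20;  t_263 = 153;  t_264 = 143;  t_265 = 26
  t_266 = 73
t_267 = 35·73 + 21·26 = 29
t_268 = 35·29 + 21·73 = 244

244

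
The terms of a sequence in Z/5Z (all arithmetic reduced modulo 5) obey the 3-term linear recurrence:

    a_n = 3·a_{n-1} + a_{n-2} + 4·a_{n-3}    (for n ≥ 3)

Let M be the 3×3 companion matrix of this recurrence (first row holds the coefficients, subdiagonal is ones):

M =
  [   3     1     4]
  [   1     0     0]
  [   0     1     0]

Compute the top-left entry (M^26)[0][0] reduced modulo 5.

(M^26)[0][0] is the top entry after applying M 26 times to the unit state (1, 0, 0). Equivalently it is h_{28} for the auxiliary sequence (h_n) obeying the same recurrence with h_2 = 1 and h_i = 0 for 0 ≤ i < 2:
h_3 = 3·1 + 1·0 + 4·0 = 3
h_4 = 3·3 + 1·1 + 4·0 = 0
h_5 = 3·0 + 1·3 + 4·1 = 2
h_6 = 3·2 + 1·0 + 4·3 = 3
h_7 = 3·3 + 1·2 + 4·0 = 1
h_8 = 3·1 + 1·3 + 4·2 = 4
h_9 = 3·4 + 1·1 + 4·3 = 0
h_10 = 3·0 + 1·4 + 4·1 = 3
h_11 = 3·3 + 1·0 + 4·4 = 0
h_12 = 3·0 + 1·3 + 4·0 = 3
h_13 = 3·3 + 1·0 + 4·3 = 1
h_14 = 3·1 + 1·3 + 4·0 = 1
h_15 = 3·1 + 1·1 + 4·3 = 1
h_16 = 3·1 + 1·1 + 4·1 = 3
h_17 = 3·3 + 1·1 + 4·1 = 4
h_18 = 3·4 + 1·3 + 4·1 = 4
h_19 = 3·4 + 1·4 + 4·3 = 3
h_20 = 3·3 + 1·4 + 4·4 = 4
h_21 = 3·4 + 1·3 + 4·4 = 1
h_22 = 3·1 + 1·4 + 4·3 = 4
h_23 = 3·4 + 1·1 + 4·4 = 4
h_24 = 3·4 + 1·4 + 4·1 = 0
h_25 = 3·0 + 1·4 + 4·4 = 0
h_26 = 3·0 + 1·0 + 4·4 = 1
h_27 = 3·1 + 1·0 + 4·0 = 3
h_28 = 3·3 + 1·1 + 4·0 = 0

0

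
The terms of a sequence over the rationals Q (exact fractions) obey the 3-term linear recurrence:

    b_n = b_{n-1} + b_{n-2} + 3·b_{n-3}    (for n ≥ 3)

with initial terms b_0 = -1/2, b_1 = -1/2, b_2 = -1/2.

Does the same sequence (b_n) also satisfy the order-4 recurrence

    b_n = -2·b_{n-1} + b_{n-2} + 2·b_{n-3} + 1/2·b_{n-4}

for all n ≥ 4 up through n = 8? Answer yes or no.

Terms b_0..b_8: -1/2, -1/2, -1/2, -5/2, -9/2, -17/2, -41/2, -85/2, -177/2
n=4: candidate gives 13/4, actual b_4 = -9/2 ✗

no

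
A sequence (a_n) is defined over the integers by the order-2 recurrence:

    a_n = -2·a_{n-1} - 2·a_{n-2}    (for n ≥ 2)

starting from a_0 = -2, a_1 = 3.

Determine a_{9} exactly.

48

a_2 = -2·3 + -2·-2 = -2
a_3 = -2·-2 + -2·3 = -2
a_4 = -2·-2 + -2·-2 = 8
a_5 = -2·8 + -2·-2 = -12
a_6 = -2·-12 + -2·8 = 8
a_7 = -2·8 + -2·-12 = 8
a_8 = -2·8 + -2·8 = -32
a_9 = -2·-32 + -2·8 = 48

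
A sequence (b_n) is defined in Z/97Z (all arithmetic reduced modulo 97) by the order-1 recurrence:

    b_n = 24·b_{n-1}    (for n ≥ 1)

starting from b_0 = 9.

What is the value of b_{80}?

24

b_1 = 24·9 = 22
b_2 = 24·22 = 43
b_3 = 24·43 = 62
b_4 = 24·62 = 33
b_5 = 24·33 = 16
b_6 = 24·16 = 93
b_7 = 24·93 = 1
b_8 = 24·1 = 24
b_9 = 24·24 = 91
b_10 = 24·91 = 50
b_11 = 24·50 = 36
b_12 = 24·36 = 88
b_13 = 24·88 = 75
b_14 = 24·75 = 54
b_15 = 24·54 = 35
b_16 = 24·35 = 64
b_17 = 24·64 = 81
b_18 = 24·81 = 4
b_19 = 24·4 = 96
b_20 = 24·96 = 73
b_21 = 24·73 = 6
b_22 = 24·6 = 47
b_23 = 24·47 = 61
b_24 = 24·61 = 9
(b_24) = (9) = (b_0), so the sequence has period 24.
80 ≡ 8 (mod 24), hence b_80 = b_8 = 24.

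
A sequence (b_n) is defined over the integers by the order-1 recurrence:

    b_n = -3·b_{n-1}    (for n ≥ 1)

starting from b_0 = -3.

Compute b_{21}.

31381059609

b_1 = -3·-3 = 9
b_2 = -3·9 = -27
b_3 = -3·-27 = 81
b_4 = -3·81 = -243
b_5 = -3·-243 = 729
b_6 = -3·729 = -2187
b_7 = -3·-2187 = 6561
b_8 = -3·6561 = -19683
b_9 = -3·-19683 = 59049
b_10 = -3·59049 = -177147
b_11 = -3·-177147 = 531441
b_12 = -3·531441 = -1594323
b_13 = -3·-1594323 = 4782969
b_14 = -3·4782969 = -14348907
b_15 = -3·-14348907 = 43046721
b_16 = -3·43046721 = -129140163
b_17 = -3·-129140163 = 387420489
b_18 = -3·387420489 = -1162261467
b_19 = -3·-1162261467 = 3486784401
b_20 = -3·3486784401 = -10460353203
b_21 = -3·-10460353203 = 31381059609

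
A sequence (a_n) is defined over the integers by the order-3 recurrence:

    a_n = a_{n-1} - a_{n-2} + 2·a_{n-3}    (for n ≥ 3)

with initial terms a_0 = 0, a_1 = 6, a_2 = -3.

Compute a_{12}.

a_3 = 1·-3 + -1·6 + 2·0 = -9
a_4 = 1·-9 + -1·-3 + 2·6 = 6
a_5 = 1·6 + -1·-9 + 2·-3 = 9
a_6 = 1·9 + -1·6 + 2·-9 = -15
a_7 = 1·-15 + -1·9 + 2·6 = -12
a_8 = 1·-12 + -1·-15 + 2·9 = 21
a_9 = 1·21 + -1·-12 + 2·-15 = 3
a_10 = 1·3 + -1·21 + 2·-12 = -42
a_11 = 1·-42 + -1·3 + 2·21 = -3
a_12 = 1·-3 + -1·-42 + 2·3 = 45

45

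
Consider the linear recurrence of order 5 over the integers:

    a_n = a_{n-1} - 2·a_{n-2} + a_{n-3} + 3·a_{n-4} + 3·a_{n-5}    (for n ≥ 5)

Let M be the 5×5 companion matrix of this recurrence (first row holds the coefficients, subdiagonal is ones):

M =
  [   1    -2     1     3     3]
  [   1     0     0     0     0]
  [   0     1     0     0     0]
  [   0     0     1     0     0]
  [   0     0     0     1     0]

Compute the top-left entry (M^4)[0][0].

4

(M^4)[0][0] is the top entry after applying M 4 times to the unit state (1, 0, 0, 0, 0). Equivalently it is h_{8} for the auxiliary sequence (h_n) obeying the same recurrence with h_4 = 1 and h_i = 0 for 0 ≤ i < 4:
h_5 = 1·1 + -2·0 + 1·0 + 3·0 + 3·0 = 1
h_6 = 1·1 + -2·1 + 1·0 + 3·0 + 3·0 = -1
h_7 = 1·-1 + -2·1 + 1·1 + 3·0 + 3·0 = -2
h_8 = 1·-2 + -2·-1 + 1·1 + 3·1 + 3·0 = 4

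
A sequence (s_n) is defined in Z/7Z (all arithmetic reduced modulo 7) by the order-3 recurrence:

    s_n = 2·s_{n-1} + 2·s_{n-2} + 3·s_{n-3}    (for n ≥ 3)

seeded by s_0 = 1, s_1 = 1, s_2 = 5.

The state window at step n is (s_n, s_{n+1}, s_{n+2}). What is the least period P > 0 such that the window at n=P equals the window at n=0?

3

n=0: window = (1, 1, 5)
n=1: window = (1, 5, 1)
n=2: window = (5, 1, 1)
n=3: window = (1, 1, 5)
window at n=3 equals window at n=0 → period = 3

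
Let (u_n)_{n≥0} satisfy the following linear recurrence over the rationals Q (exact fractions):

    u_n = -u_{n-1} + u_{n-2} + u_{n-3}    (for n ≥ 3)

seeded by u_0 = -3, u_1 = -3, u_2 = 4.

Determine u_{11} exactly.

-38

u_3 = -1·4 + 1·-3 + 1·-3 = -10
u_4 = -1·-10 + 1·4 + 1·-3 = 11
u_5 = -1·11 + 1·-10 + 1·4 = -17
u_6 = -1·-17 + 1·11 + 1·-10 = 18
u_7 = -1·18 + 1·-17 + 1·11 = -24
u_8 = -1·-24 + 1·18 + 1·-17 = 25
u_9 = -1·25 + 1·-24 + 1·18 = -31
u_10 = -1·-31 + 1·25 + 1·-24 = 32
u_11 = -1·32 + 1·-31 + 1·25 = -38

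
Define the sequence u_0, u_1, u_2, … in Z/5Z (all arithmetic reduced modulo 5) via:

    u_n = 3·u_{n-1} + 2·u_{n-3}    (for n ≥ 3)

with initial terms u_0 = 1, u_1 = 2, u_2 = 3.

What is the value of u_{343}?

4

u_3 = 3·3 + 0·2 + 2·1 = 1
u_4 = 3·1 + 0·3 + 2·2 = 2
u_5 = 3·2 + 0·1 + 2·3 = 2
u_6 = 3·2 + 0·2 + 2·1 = 3
u_7 = 3·3 + 0·2 + 2·2 = 3
u_8 = 3·3 + 0·3 + 2·2 = 3
u_9 = 3·3 + 0·3 + 2·3 = 0
u_10 = 3·0 + 0·3 + 2·3 = 1
u_11 = 3·1 + 0·0 + 2·3 = 4
u_12 = 3·4 + 0·1 + 2·0 = 2
u_13 = 3·2 + 0·4 + 2·1 = 3
u_14 = 3·3 + 0·2 + 2·4 = 2
u_15 = 3·2 + 0·3 + 2·2 = 0
u_16 = 3·0 + 0·2 + 2·3 = 1
u_17 = 3·1 + 0·0 + 2·2 = 2
u_18 = 3·2 + 0·1 + 2·0 = 1
u_19 = 3·1 + 0·2 + 2·1 = 0
u_20 = 3·0 + 0·1 + 2·2 = 4
u_21 = 3·4 + 0·0 + 2·1 = 4
u_22 = 3·4 + 0·4 + 2·0 = 2
u_23 = 3·2 + 0·4 + 2·4 = 4
u_24 = 3·4 + 0·2 + 2·4 = 0
u_25 = 3·0 + 0·4 + 2·2 = 4
u_26 = 3·4 + 0·0 + 2·4 = 0
u_27 = 3·0 + 0·4 + 2·0 = 0
u_28 = 3·0 + 0·0 + 2·4 = 3
u_29 = 3·3 + 0·0 + 2·0 = 4
u_30 = 3·4 + 0·3 + 2·0 = 2
u_31 = 3·2 + 0·4 + 2·3 = 2
u_32 = 3·2 + 0·2 + 2·4 = 4
u_33 = 3·4 + 0·2 + 2·2 = 1
u_34 = 3·1 + 0·4 + 2·2 = 2
u_35 = 3·2 + 0·1 + 2·4 = 4
u_36 = 3·4 + 0·2 + 2·1 = 4
u_37 = 3·4 + 0·4 + 2·2 = 1
u_38 = 3·1 + 0·4 + 2·4 = 1
u_39 = 3·1 + 0·1 + 2·4 = 1
u_40 = 3·1 + 0·1 + 2·1 = 0
u_41 = 3·0 + 0·1 + 2·1 = 2
u_42 = 3·2 + 0·0 + 2·1 = 3
u_43 = 3·3 + 0·2 + 2·0 = 4
u_44 = 3·4 + 0·3 + 2·2 = 1
u_45 = 3·1 + 0·4 + 2·3 = 4
u_46 = 3·4 + 0·1 + 2·4 = 0
u_47 = 3·0 + 0·4 + 2·1 = 2
u_48 = 3·2 + 0·0 + 2·4 = 4
u_49 = 3·4 + 0·2 + 2·0 = 2
u_50 = 3·2 + 0·4 + 2·2 = 0
u_51 = 3·0 + 0·2 + 2·4 = 3
u_52 = 3·3 + 0·0 + 2·2 = 3
u_53 = 3·3 + 0·3 + 2·0 = 4
u_54 = 3·4 + 0·3 + 2·3 = 3
u_55 = 3·3 + 0·4 + 2·3 = 0
u_56 = 3·0 + 0·3 + 2·4 = 3
u_57 = 3·3 + 0·0 + 2·3 = 0
u_58 = 3·0 + 0·3 + 2·0 = 0
u_59 = 3·0 + 0·0 + 2·3 = 1
u_60 = 3·1 + 0·0 + 2·0 = 3
u_61 = 3·3 + 0·1 + 2·0 = 4
u_62 = 3·4 + 0·3 + 2·1 = 4
u_63 = 3·4 + 0·4 + 2·3 = 3
u_64 = 3·3 + 0·4 + 2·4 = 2
u_65 = 3·2 + 0·3 + 2·4 = 4
u_66 = 3·4 + 0·2 + 2·3 = 3
u_67 = 3·3 + 0·4 + 2·2 = 3
u_68 = 3·3 + 0·3 + 2·4 = 2
u_69 = 3·2 + 0·3 + 2·3 = 2
u_70 = 3·2 + 0·2 + 2·3 = 2
u_71 = 3·2 + 0·2 + 2·2 = 0
u_72 = 3·0 + 0·2 + 2·2 = 4
u_73 = 3·4 + 0·0 + 2·2 = 1
u_74 = 3·1 + 0·4 + 2·0 = 3
u_75 = 3·3 + 0·1 + 2·4 = 2
u_76 = 3·2 + 0·3 + 2·1 = 3
u_77 = 3·3 + 0·2 + 2·3 = 0
u_78 = 3·0 + 0·3 + 2·2 = 4
u_79 = 3·4 + 0·0 + 2·3 = 3
u_80 = 3·3 + 0·4 + 2·0 = 4
u_81 = 3·4 + 0·3 + 2·4 = 0
u_82 = 3·0 + 0·4 + 2·3 = 1
u_83 = 3·1 + 0·0 + 2·4 = 1
u_84 = 3·1 + 0·1 + 2·0 = 3
u_85 = 3·3 + 0·1 + 2·1 = 1
u_86 = 3·1 + 0·3 + 2·1 = 0
u_87 = 3·0 + 0·1 + 2·3 = 1
u_88 = 3·1 + 0·0 + 2·1 = 0
u_89 = 3·0 + 0·1 + 2·0 = 0
u_90 = 3·0 + 0·0 + 2·1 = 2
u_91 = 3·2 + 0·0 + 2·0 = 1
u_92 = 3·1 + 0·2 + 2·0 = 3
u_93 = 3·3 + 0·1 + 2·2 = 3
u_94 = 3·3 + 0·3 + 2·1 = 1
u_95 = 3·1 + 0·3 + 2·3 = 4
u_96 = 3·4 + 0·1 + 2·3 = 3
u_97 = 3·3 + 0·4 + 2·1 = 1
u_98 = 3·1 + 0·3 + 2·4 = 1
u_99 = 3·1 + 0·1 + 2·3 = 4
u_100 = 3·4 + 0·1 + 2·1 = 4
u_101 = 3·4 + 0·4 + 2·1 = 4
u_102 = 3·4 + 0·4 + 2·4 = 0
u_103 = 3·0 + 0·4 + 2·4 = 3
u_104 = 3·3 + 0·0 + 2·4 = 2
u_105 = 3·2 + 0·3 + 2·0 = 1
u_106 = 3·1 + 0·2 + 2·3 = 4
u_107 = 3·4 + 0·1 + 2·2 = 1
u_108 = 3·1 + 0·4 + 2·1 = 0
u_109 = 3·0 + 0·1 + 2·4 = 3
u_110 = 3·3 + 0·0 + 2·1 = 1
u_111 = 3·1 + 0·3 + 2·0 = 3
u_112 = 3·3 + 0·1 + 2·3 = 0
u_113 = 3·0 + 0·3 + 2·1 = 2
u_114 = 3·2 + 0·0 + 2·3 = 2
u_115 = 3·2 + 0·2 + 2·0 = 1
u_116 = 3·1 + 0·2 + 2·2 = 2
u_117 = 3·2 + 0·1 + 2·2 = 0
u_118 = 3·0 + 0·2 + 2·1 = 2
u_119 = 3·2 + 0·0 + 2·2 = 0
u_120 = 3·0 + 0·2 + 2·0 = 0
u_121 = 3·0 + 0·0 + 2·2 = 4
u_122 = 3·4 + 0·0 + 2·0 = 2
u_123 = 3·2 + 0·4 + 2·0 = 1
u_124 = 3·1 + 0·2 + 2·4 = 1
u_125 = 3·1 + 0·1 + 2·2 = 2
u_126 = 3·2 + 0·1 + 2·1 = 3
(u_124, u_125, u_126) = (1, 2, 3) = (u_0, u_1, u_2), so the sequence has period 124.
343 ≡ 95 (mod 124), hence u_343 = u_95 = 4.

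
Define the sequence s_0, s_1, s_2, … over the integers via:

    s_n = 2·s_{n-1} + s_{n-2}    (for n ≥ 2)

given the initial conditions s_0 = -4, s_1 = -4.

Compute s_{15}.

-1103228

s_2 = 2·-4 + 1·-4 = -12
s_3 = 2·-12 + 1·-4 = -28
s_4 = 2·-28 + 1·-12 = -68
s_5 = 2·-68 + 1·-28 = -164
s_6 = 2·-164 + 1·-68 = -396
s_7 = 2·-396 + 1·-164 = -956
s_8 = 2·-956 + 1·-396 = -2308
s_9 = 2·-2308 + 1·-956 = -5572
s_10 = 2·-5572 + 1·-2308 = -13452
s_11 = 2·-13452 + 1·-5572 = -32476
s_12 = 2·-32476 + 1·-13452 = -78404
s_13 = 2·-78404 + 1·-32476 = -189284
s_14 = 2·-189284 + 1·-78404 = -456972
s_15 = 2·-456972 + 1·-189284 = -1103228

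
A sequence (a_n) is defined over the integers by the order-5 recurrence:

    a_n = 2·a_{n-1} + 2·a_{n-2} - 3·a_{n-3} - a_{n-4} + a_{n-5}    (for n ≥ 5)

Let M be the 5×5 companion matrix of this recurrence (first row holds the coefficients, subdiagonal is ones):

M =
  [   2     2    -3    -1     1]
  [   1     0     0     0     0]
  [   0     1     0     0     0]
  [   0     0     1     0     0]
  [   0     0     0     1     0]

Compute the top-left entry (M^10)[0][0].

(M^10)[0][0] is the top entry after applying M 10 times to the unit state (1, 0, 0, 0, 0). Equivalently it is h_{14} for the auxiliary sequence (h_n) obeying the same recurrence with h_4 = 1 and h_i = 0 for 0 ≤ i < 4:
h_5 = 2·1 + 2·0 + -3·0 + -1·0 + 1·0 = 2
h_6 = 2·2 + 2·1 + -3·0 + -1·0 + 1·0 = 6
h_7 = 2·6 + 2·2 + -3·1 + -1·0 + 1·0 = 13
h_8 = 2·13 + 2·6 + -3·2 + -1·1 + 1·0 = 31
h_9 = 2·31 + 2·13 + -3·6 + -1·2 + 1·1 = 69
h_10 = 2·69 + 2·31 + -3·13 + -1·6 + 1·2 = 157
h_11 = 2·157 + 2·69 + -3·31 + -1·13 + 1·6 = 352
h_12 = 2·352 + 2·157 + -3·69 + -1·31 + 1·13 = 793
h_13 = 2·793 + 2·352 + -3·157 + -1·69 + 1·31 = 1781
h_14 = 2·1781 + 2·793 + -3·352 + -1·157 + 1·69 = 4004

4004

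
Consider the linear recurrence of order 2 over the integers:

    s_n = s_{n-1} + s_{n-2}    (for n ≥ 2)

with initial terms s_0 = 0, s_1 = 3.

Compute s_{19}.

s_2 = 1·3 + 1·0 = 3
s_3 = 1·3 + 1·3 = 6
s_4 = 1·6 + 1·3 = 9
s_5 = 1·9 + 1·6 = 15
s_6 = 1·15 + 1·9 = 24
s_7 = 1·24 + 1·15 = 39
s_8 = 1·39 + 1·24 = 63
s_9 = 1·63 + 1·39 = 102
s_10 = 1·102 + 1·63 = 165
s_11 = 1·165 + 1·102 = 267
s_12 = 1·267 + 1·165 = 432
s_13 = 1·432 + 1·267 = 699
s_14 = 1·699 + 1·432 = 1131
s_15 = 1·1131 + 1·699 = 1830
s_16 = 1·1830 + 1·1131 = 2961
s_17 = 1·2961 + 1·1830 = 4791
s_18 = 1·4791 + 1·2961 = 7752
s_19 = 1·7752 + 1·4791 = 12543

12543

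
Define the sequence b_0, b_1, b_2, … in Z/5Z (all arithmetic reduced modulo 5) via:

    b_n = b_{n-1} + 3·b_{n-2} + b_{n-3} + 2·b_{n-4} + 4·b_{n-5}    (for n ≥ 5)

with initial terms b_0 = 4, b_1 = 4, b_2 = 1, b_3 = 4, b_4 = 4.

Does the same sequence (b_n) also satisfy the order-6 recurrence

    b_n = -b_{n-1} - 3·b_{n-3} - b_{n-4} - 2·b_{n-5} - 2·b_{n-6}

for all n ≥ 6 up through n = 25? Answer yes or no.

Terms b_0..b_25: 4, 4, 1, 4, 4, 1, 0, 4, 4, 4, 4, 3, 3, 0, 1, 1, 2, 3, 2, 4, 1, 4, 2, 1, 4, 1
n=6: candidate gives 0, actual b_6 = 0 ✓
n=7: candidate gives 4, actual b_7 = 4 ✓
n=8: candidate gives 4, actual b_8 = 4 ✓
n=9: candidate gives 4, actual b_9 = 4 ✓
n=10: candidate gives 4, actual b_10 = 4 ✓
n=11: candidate gives 3, actual b_11 = 3 ✓
n=12: candidate gives 3, actual b_12 = 3 ✓
n=13: candidate gives 0, actual b_13 = 0 ✓
n=14: candidate gives 1, actual b_14 = 1 ✓
n=15: candidate gives 1, actual b_15 = 1 ✓
n=16: candidate gives 2, actual b_16 = 2 ✓
n=17: candidate gives 3, actual b_17 = 3 ✓
n=18: candidate gives 2, actual b_18 = 2 ✓
n=19: candidate gives 4, actual b_19 = 4 ✓
n=20: candidate gives 1, actual b_20 = 1 ✓
n=21: candidate gives 4, actual b_21 = 4 ✓
n=22: candidate gives 2, actual b_22 = 2 ✓
n=23: candidate gives 1, actual b_23 = 1 ✓
n=24: candidate gives 4, actual b_24 = 4 ✓
n=25: candidate gives 1, actual b_25 = 1 ✓

yes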